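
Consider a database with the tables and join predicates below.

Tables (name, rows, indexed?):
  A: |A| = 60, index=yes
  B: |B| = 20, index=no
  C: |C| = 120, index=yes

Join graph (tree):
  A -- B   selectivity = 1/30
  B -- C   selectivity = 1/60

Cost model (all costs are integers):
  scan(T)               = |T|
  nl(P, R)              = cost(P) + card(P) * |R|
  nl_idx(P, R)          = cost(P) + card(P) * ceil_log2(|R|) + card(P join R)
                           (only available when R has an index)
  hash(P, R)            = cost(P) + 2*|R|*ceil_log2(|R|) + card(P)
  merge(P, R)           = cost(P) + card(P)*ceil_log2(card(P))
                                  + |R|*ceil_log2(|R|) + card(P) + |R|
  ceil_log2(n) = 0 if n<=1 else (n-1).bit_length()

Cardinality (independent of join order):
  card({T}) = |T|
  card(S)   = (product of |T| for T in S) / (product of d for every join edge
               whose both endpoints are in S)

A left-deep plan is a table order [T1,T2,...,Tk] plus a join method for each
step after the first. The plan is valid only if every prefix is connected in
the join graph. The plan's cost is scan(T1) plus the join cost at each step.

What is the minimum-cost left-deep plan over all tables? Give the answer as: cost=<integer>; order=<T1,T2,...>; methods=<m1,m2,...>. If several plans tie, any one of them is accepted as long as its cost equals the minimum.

Selinger DP (subsets sized 1..n):
  {A}: scan cost=60, card=60
  {B}: scan cost=20, card=20
  {C}: scan cost=120, card=120
  {AB}: card=40; try (A,nl_idx)→180, (B,hash)→320, (A,merge)→560, (B,merge)→600, (A,hash)→760, (A,nl)→1220 …(+1); best=180 via (A,nl_idx)
  {BC}: card=40; try (C,nl_idx)→200, (B,hash)→440, (C,merge)→1100, (B,merge)→1200, (C,hash)→1720, (C,nl)→2420 …(+1); best=200 via (C,nl_idx)
  {ABC}: card=80; try (A,nl_idx)→520, (C,nl_idx)→540, (A,merge)→900, (A,hash)→960, (C,merge)→1420, (C,hash)→1900 …(+2); best=520 via (A,nl_idx)

cost=520; order=B,C,A; methods=nl_idx,nl_idx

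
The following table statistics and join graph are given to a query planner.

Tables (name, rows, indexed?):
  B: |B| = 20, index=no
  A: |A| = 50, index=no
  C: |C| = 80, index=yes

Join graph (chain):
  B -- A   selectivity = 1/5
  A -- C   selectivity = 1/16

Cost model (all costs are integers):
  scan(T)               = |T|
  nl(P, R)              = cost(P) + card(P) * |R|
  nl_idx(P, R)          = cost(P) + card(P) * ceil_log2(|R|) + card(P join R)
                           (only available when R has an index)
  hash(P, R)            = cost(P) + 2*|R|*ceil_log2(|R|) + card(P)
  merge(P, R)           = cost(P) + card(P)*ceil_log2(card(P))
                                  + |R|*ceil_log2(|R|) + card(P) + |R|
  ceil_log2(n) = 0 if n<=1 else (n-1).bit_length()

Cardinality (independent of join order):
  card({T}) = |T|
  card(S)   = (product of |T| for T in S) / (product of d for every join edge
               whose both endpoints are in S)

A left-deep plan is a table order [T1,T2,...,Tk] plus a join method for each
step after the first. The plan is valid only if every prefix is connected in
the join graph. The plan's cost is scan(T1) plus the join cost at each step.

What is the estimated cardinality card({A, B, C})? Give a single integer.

1000

Tables in S: A(50), B(20), C(80)
Edges inside S: B-A(d=5), A-C(d=16)
numerator = 50 * 20 * 80 = 80000
denominator = 5 * 16 = 80
card(S) = 80000 / 80 = 1000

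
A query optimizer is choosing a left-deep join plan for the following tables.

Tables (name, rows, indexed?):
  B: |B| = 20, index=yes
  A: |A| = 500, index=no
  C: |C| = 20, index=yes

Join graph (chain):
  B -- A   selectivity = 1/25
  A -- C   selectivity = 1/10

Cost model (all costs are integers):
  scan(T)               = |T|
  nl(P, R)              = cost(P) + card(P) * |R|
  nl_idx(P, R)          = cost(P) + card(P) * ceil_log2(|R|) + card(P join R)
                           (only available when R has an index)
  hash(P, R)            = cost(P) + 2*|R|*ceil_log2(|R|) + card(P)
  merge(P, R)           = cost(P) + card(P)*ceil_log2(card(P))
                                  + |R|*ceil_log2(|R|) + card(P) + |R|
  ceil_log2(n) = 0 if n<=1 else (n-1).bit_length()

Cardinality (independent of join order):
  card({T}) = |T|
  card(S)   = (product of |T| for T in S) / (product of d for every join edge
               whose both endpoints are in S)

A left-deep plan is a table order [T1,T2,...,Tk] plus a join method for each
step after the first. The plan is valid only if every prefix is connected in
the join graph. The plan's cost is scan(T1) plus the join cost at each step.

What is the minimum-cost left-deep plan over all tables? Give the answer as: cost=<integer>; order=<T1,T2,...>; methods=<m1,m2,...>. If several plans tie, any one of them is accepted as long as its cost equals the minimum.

cost=1800; order=A,B,C; methods=hash,hash

Selinger DP (subsets sized 1..n):
  {B}: scan cost=20, card=20
  {A}: scan cost=500, card=500
  {C}: scan cost=20, card=20
  {AB}: card=400; try (B,hash)→1200, (B,nl_idx)→3400, (A,merge)→5140, (B,merge)→5620, (A,hash)→9040, (A,nl)→10020 …(+1); best=1200 via (B,hash)
  {AC}: card=1000; try (C,hash)→1200, (C,nl_idx)→4000, (A,merge)→5140, (C,merge)→5620, (A,hash)→9040, (A,nl)→10020 …(+1); best=1200 via (C,hash)
  {ABC}: card=800; try (C,hash)→1800, (B,hash)→2400, (C,nl_idx)→4000, (C,merge)→5320, (B,nl_idx)→7000, (C,nl)→9200 …(+2); best=1800 via (C,hash)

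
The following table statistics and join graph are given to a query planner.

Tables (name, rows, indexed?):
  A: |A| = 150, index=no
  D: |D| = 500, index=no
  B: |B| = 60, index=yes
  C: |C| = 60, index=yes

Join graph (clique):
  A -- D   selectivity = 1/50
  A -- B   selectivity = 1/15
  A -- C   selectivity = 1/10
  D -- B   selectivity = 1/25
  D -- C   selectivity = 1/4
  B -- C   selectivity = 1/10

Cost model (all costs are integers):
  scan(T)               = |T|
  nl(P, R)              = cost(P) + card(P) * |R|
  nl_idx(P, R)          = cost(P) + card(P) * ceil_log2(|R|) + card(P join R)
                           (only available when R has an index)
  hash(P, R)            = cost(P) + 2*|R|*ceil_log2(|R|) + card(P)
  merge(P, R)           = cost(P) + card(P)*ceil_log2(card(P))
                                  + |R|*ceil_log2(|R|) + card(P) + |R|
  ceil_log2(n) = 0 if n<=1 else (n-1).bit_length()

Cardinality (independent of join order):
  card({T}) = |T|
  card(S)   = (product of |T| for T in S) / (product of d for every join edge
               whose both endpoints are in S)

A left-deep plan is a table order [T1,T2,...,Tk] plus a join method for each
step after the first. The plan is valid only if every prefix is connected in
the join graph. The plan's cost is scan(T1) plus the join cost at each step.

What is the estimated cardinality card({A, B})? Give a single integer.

600

Tables in S: A(150), B(60)
Edges inside S: A-B(d=15)
numerator = 150 * 60 = 9000
denominator = 15 = 15
card(S) = 9000 / 15 = 600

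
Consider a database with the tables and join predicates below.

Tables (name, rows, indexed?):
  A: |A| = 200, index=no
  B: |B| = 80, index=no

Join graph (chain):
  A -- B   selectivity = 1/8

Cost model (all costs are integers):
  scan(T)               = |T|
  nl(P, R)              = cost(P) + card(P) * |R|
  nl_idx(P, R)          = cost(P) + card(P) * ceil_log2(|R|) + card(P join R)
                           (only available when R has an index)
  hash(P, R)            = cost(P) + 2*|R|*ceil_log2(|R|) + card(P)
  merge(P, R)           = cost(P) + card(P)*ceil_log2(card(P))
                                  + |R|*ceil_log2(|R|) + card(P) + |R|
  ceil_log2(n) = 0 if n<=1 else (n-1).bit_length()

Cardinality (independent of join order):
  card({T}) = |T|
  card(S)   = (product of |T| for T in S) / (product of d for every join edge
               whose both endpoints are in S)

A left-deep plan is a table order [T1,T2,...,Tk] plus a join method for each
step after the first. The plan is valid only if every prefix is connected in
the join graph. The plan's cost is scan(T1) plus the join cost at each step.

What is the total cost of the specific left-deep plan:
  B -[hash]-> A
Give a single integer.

3360

step 1: scan B: cost=80, card=80
step 2: join A via hash
    card(P join A) = 80*200/(8) = 2000
    cost = 80 + 2*200*8 + 80 = 3360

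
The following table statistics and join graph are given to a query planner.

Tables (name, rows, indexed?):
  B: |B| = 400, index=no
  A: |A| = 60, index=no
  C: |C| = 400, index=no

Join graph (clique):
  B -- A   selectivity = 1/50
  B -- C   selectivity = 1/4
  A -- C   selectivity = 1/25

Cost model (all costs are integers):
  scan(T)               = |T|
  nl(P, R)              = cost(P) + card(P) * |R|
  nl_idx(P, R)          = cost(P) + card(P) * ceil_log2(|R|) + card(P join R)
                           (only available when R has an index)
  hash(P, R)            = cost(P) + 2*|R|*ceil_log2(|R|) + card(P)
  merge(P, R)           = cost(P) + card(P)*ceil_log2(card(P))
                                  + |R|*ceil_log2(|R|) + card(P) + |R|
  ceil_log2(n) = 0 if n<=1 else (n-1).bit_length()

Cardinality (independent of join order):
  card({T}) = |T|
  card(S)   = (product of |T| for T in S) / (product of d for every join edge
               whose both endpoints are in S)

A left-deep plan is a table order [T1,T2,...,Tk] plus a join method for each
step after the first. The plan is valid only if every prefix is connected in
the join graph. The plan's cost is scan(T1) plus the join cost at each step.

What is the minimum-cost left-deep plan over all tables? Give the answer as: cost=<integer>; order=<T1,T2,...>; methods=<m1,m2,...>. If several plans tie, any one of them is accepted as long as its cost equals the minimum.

Selinger DP (subsets sized 1..n):
  {B}: scan cost=400, card=400
  {A}: scan cost=60, card=60
  {C}: scan cost=400, card=400
  {AB}: card=480; try (A,hash)→1520, (B,merge)→4480, (A,merge)→4820, (B,hash)→7320, (B,nl)→24060, (A,nl)→24400; best=1520 via (A,hash)
  {BC}: card=40000; try (C,hash)→8000, (B,hash)→8000, (C,merge)→8400, (B,merge)→8400, (C,nl)→160400, (B,nl)→160400; best=8000 via (C,hash)
  {AC}: card=960; try (A,hash)→1520, (C,merge)→4480, (A,merge)→4820, (C,hash)→7320, (C,nl)→24060, (A,nl)→24400; best=1520 via (A,hash)
  {ABC}: card=1920; try (C,hash)→9200, (B,hash)→9680, (C,merge)→10320, (B,merge)→16080, (A,hash)→48720, (C,nl)→193520 …(+3); best=9200 via (C,hash)

cost=9200; order=B,A,C; methods=hash,hash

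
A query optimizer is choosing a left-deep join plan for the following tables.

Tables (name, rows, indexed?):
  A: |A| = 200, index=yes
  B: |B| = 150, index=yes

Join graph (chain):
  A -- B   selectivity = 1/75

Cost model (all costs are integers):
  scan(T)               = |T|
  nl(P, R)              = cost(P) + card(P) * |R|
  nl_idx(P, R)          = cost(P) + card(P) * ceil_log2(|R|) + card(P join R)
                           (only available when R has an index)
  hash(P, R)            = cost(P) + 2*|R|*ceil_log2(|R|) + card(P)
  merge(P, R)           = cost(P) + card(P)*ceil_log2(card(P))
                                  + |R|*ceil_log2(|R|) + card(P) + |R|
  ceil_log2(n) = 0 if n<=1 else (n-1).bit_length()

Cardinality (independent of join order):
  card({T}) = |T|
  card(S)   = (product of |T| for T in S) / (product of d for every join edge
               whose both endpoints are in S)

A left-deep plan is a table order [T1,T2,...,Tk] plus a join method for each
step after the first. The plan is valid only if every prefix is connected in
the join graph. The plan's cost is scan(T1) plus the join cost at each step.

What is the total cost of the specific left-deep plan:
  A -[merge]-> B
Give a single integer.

step 1: scan A: cost=200, card=200
step 2: join B via merge
    card(P join B) = 200*150/(75) = 400
    cost = 200 + 200*8 + 150*8 + 200 + 150 = 3350

3350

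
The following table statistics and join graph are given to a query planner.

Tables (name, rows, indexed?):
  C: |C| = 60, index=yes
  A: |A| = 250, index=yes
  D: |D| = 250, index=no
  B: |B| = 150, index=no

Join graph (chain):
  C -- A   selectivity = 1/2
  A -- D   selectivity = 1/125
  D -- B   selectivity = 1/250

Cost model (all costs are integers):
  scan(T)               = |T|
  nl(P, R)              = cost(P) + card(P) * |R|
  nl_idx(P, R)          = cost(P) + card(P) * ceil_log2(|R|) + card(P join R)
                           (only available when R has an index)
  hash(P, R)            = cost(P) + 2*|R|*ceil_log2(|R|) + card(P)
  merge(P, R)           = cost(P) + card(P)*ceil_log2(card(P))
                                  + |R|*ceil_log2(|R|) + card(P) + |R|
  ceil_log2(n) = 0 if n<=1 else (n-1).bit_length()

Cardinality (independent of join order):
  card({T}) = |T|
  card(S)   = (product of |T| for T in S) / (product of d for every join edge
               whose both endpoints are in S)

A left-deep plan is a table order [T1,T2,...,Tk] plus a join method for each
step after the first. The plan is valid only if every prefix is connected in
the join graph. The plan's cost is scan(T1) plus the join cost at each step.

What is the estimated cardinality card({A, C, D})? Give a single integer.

15000

Tables in S: A(250), C(60), D(250)
Edges inside S: C-A(d=2), A-D(d=125)
numerator = 250 * 60 * 250 = 3750000
denominator = 2 * 125 = 250
card(S) = 3750000 / 250 = 15000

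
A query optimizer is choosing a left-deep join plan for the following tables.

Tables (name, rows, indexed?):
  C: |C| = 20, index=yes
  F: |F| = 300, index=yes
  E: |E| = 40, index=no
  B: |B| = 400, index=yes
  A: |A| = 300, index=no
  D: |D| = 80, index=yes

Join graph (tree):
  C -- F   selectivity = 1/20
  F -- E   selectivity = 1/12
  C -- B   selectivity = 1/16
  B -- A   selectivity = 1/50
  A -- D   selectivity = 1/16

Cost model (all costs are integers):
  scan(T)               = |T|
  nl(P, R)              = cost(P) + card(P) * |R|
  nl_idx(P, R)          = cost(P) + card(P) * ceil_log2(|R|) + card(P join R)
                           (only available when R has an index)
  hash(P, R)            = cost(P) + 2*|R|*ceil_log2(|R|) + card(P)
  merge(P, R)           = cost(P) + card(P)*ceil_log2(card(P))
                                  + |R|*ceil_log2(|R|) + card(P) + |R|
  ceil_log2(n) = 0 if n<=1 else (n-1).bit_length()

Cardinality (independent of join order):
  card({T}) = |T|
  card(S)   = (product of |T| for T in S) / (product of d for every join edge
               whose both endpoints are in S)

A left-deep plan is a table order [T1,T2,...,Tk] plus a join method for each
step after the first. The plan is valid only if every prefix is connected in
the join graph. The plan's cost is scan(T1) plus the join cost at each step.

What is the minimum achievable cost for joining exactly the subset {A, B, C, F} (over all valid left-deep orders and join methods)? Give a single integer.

Selinger DP over subsets of {A,B,C,F}:
  {C}: scan cost=20, card=20
  {F}: scan cost=300, card=300
  {B}: scan cost=400, card=400
  {A}: scan cost=300, card=300
  {CF}: card=300; try (F,nl_idx)→500, (C,hash)→800, (C,nl_idx)→2100, (F,merge)→3140, (C,merge)→3420, (F,hash)→5440 …(+2); best=500 via (F,nl_idx)
  {BC}: card=500; try (B,nl_idx)→700, (C,hash)→1000, (C,nl_idx)→2900, (B,merge)→4140, (C,merge)→4520, (B,hash)→7240 …(+2); best=700 via (B,nl_idx)
  {AB}: card=2400; try (B,nl_idx)→5400, (A,hash)→6200, (B,merge)→7300, (A,merge)→7400, (B,hash)→7800, (B,nl)→120300 …(+1); best=5400 via (B,nl_idx)
  {BCF}: card=7500; try (F,hash)→6600, (B,merge)→7500, (B,hash)→8000, (F,merge)→8700, (B,nl_idx)→10700, (F,nl_idx)→12700 …(+2); best=6600 via (F,hash)
  {ABC}: card=3000; try (A,hash)→6600, (C,hash)→8000, (A,merge)→8700, (C,nl_idx)→20400, (C,merge)→36720, (C,nl)→53400 …(+1); best=6600 via (A,hash)
  {ABCF}: card=45000; try (F,hash)→15000, (A,hash)→19500, (F,merge)→48600, (F,nl_idx)→78600, (A,merge)→114600, (F,nl)→906600 …(+1); best=15000 via (F,hash)

15000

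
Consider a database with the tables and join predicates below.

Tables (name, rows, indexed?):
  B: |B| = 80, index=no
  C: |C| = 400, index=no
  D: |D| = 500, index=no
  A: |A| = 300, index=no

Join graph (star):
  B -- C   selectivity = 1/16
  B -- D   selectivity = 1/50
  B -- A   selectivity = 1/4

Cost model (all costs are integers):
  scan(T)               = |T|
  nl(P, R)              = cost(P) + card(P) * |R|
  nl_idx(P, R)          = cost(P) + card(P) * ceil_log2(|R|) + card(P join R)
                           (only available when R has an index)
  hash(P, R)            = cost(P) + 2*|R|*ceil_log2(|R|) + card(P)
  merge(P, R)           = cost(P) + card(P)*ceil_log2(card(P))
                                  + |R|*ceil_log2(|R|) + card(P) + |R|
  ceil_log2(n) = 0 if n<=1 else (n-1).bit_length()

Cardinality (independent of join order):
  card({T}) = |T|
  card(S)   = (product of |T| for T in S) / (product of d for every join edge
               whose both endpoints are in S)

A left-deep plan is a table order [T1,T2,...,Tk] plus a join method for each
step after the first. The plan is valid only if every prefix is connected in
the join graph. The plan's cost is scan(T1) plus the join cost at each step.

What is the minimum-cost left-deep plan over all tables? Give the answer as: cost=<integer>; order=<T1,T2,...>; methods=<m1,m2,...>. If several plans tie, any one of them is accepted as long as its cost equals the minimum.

cost=35520; order=D,B,C,A; methods=hash,hash,hash

Selinger DP (subsets sized 1..n):
  {B}: scan cost=80, card=80
  {C}: scan cost=400, card=400
  {D}: scan cost=500, card=500
  {A}: scan cost=300, card=300
  {BC}: card=2000; try (B,hash)→1920, (C,merge)→4720, (B,merge)→5040, (C,hash)→7360, (C,nl)→32080, (B,nl)→32400; best=1920 via (B,hash)
  {BD}: card=800; try (B,hash)→2120, (D,merge)→5720, (B,merge)→6140, (D,hash)→9160, (D,nl)→40080, (B,nl)→40500; best=2120 via (B,hash)
  {AB}: card=6000; try (B,hash)→1720, (A,merge)→3720, (B,merge)→3940, (A,hash)→5560, (A,nl)→24080, (B,nl)→24300; best=1720 via (B,hash)
  {BCD}: card=20000; try (C,hash)→10120, (D,hash)→12920, (C,merge)→14920, (D,merge)→30920, (C,nl)→322120, (D,nl)→1001920; best=10120 via (C,hash)
  {ABC}: card=150000; try (A,hash)→9320, (C,hash)→14920, (A,merge)→28920, (C,merge)→89720, (A,nl)→601920, (C,nl)→2401720; best=9320 via (A,hash)
  {ABD}: card=60000; try (A,hash)→8320, (A,merge)→13920, (D,hash)→16720, (D,merge)→90720, (A,nl)→242120, (D,nl)→3001720; best=8320 via (A,hash)
  {ABCD}: card=1500000; try (A,hash)→35520, (C,hash)→75520, (D,hash)→168320, (A,merge)→333120, (C,merge)→1032320, (D,merge)→2864320 …(+3); best=35520 via (A,hash)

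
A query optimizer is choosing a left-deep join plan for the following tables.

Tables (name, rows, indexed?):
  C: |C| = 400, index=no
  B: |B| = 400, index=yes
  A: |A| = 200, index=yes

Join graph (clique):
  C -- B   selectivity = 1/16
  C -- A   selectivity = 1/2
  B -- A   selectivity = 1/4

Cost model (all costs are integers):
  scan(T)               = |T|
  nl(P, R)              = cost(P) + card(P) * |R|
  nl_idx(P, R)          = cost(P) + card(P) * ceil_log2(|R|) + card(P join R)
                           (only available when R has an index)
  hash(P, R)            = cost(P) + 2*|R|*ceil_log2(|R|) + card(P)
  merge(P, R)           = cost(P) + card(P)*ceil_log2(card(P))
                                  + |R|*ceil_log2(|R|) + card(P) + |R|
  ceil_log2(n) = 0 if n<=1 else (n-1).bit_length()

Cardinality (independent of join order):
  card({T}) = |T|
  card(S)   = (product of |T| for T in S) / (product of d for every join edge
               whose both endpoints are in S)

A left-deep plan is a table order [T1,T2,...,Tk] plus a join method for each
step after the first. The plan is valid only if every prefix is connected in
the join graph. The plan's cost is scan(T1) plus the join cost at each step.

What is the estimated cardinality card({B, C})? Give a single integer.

Tables in S: B(400), C(400)
Edges inside S: C-B(d=16)
numerator = 400 * 400 = 160000
denominator = 16 = 16
card(S) = 160000 / 16 = 10000

10000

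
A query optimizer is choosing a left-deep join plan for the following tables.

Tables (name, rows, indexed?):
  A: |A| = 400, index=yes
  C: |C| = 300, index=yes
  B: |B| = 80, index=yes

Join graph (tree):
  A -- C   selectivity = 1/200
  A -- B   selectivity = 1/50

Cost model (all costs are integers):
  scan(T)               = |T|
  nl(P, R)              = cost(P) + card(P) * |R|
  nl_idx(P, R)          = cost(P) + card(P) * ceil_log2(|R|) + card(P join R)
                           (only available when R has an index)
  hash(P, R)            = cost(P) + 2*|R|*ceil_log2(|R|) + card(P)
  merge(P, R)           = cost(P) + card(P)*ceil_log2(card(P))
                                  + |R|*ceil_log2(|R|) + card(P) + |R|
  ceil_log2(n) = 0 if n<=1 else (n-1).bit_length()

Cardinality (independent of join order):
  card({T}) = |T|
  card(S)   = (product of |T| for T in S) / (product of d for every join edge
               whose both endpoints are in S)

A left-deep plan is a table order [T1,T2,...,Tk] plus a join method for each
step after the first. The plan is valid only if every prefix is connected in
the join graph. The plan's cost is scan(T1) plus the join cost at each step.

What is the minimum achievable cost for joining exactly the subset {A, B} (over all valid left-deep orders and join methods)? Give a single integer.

Selinger DP over subsets of {A,B}:
  {A}: scan cost=400, card=400
  {B}: scan cost=80, card=80
  {AB}: card=640; try (A,nl_idx)→1440, (B,hash)→1920, (B,nl_idx)→3840, (A,merge)→4720, (B,merge)→5040, (A,hash)→7360 …(+2); best=1440 via (A,nl_idx)

1440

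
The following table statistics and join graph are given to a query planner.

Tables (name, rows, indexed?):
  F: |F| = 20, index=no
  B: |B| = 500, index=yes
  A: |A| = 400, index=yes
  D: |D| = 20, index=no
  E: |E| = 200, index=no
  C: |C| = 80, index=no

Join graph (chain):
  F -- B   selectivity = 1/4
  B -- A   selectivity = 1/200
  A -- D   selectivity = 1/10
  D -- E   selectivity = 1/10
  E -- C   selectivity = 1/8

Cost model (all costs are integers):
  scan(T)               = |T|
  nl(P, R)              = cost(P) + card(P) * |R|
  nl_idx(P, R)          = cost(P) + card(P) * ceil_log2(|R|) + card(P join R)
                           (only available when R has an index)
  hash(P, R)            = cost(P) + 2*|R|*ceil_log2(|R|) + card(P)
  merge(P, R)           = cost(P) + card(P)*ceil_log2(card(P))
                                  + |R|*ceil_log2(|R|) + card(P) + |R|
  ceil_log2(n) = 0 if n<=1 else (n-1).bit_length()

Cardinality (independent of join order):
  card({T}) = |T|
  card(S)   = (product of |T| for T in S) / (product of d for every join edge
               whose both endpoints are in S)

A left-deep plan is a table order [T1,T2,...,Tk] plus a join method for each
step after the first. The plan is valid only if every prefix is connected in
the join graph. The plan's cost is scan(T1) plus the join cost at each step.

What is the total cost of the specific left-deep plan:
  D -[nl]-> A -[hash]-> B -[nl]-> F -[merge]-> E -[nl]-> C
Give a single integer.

step 1: scan D: cost=20, card=20
step 2: join A via nl
    card(P join A) = 20*400/(10) = 800
    cost = 20 + 20*400 = 8020
step 3: join B via hash
    card(P join B) = 800*500/(200) = 2000
    cost = 8020 + 2*500*9 + 800 = 17820
step 4: join F via nl
    card(P join F) = 2000*20/(4) = 10000
    cost = 17820 + 2000*20 = 57820
step 5: join E via merge
    card(P join E) = 10000*200/(10) = 200000
    cost = 57820 + 10000*14 + 200*8 + 10000 + 200 = 209620
step 6: join C via nl
    card(P join C) = 200000*80/(8) = 2000000
    cost = 209620 + 200000*80 = 16209620

16209620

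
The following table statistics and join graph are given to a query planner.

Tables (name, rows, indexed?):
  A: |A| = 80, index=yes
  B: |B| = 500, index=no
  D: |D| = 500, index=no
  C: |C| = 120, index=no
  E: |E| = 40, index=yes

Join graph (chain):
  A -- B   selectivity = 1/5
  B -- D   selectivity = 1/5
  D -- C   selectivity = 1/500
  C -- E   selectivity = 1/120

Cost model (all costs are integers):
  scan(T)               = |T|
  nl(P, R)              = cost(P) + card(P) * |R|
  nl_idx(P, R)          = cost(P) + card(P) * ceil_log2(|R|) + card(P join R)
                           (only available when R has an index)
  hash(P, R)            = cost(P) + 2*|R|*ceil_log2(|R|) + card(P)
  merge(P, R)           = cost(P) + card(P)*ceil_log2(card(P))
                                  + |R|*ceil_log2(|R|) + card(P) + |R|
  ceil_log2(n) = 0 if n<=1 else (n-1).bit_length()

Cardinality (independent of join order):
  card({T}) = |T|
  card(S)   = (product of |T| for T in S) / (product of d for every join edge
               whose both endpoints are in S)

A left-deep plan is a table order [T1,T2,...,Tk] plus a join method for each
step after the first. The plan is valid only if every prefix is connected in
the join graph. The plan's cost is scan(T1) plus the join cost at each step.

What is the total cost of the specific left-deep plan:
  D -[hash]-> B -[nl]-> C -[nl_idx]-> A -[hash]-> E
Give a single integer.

step 1: scan D: cost=500, card=500
step 2: join B via hash
    card(P join B) = 500*500/(5) = 50000
    cost = 500 + 2*500*9 + 500 = 10000
step 3: join C via nl
    card(P join C) = 50000*120/(500) = 12000
    cost = 10000 + 50000*120 = 6010000
step 4: join A via nl_idx
    card(P join A) = 12000*80/(5) = 192000
    cost = 6010000 + 12000*7 + 192000 = 6286000
step 5: join E via hash
    card(P join E) = 192000*40/(120) = 64000
    cost = 6286000 + 2*40*6 + 192000 = 6478480

6478480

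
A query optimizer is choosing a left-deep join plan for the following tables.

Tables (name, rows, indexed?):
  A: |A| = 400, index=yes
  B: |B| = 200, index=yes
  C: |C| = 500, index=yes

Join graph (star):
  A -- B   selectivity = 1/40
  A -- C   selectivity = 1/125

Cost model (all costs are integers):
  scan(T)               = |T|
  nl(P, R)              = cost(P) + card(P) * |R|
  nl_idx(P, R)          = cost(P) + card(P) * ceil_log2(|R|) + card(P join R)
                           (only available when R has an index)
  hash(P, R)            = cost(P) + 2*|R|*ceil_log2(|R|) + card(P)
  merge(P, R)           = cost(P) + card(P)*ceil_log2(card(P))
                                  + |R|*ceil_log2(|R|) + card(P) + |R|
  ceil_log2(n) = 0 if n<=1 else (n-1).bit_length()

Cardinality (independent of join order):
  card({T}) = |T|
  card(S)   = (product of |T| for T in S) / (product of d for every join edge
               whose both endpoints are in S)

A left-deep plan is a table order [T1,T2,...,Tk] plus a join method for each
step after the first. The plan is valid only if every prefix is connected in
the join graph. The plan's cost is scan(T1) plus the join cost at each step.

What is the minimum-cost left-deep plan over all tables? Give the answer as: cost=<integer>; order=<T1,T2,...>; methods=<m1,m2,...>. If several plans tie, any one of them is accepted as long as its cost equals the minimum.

Selinger DP (subsets sized 1..n):
  {A}: scan cost=400, card=400
  {B}: scan cost=200, card=200
  {C}: scan cost=500, card=500
  {AB}: card=2000; try (B,hash)→4000, (A,nl_idx)→4000, (B,nl_idx)→5600, (A,merge)→6000, (B,merge)→6200, (A,hash)→7600 …(+2); best=4000 via (B,hash)
  {AC}: card=1600; try (C,nl_idx)→5600, (A,nl_idx)→6600, (A,hash)→8200, (C,merge)→9400, (A,merge)→9500, (C,hash)→9800 …(+2); best=5600 via (C,nl_idx)
  {ABC}: card=8000; try (B,hash)→10400, (C,hash)→15000, (B,nl_idx)→26400, (B,merge)→26600, (C,nl_idx)→30000, (C,merge)→33000 …(+2); best=10400 via (B,hash)

cost=10400; order=A,C,B; methods=nl_idx,hash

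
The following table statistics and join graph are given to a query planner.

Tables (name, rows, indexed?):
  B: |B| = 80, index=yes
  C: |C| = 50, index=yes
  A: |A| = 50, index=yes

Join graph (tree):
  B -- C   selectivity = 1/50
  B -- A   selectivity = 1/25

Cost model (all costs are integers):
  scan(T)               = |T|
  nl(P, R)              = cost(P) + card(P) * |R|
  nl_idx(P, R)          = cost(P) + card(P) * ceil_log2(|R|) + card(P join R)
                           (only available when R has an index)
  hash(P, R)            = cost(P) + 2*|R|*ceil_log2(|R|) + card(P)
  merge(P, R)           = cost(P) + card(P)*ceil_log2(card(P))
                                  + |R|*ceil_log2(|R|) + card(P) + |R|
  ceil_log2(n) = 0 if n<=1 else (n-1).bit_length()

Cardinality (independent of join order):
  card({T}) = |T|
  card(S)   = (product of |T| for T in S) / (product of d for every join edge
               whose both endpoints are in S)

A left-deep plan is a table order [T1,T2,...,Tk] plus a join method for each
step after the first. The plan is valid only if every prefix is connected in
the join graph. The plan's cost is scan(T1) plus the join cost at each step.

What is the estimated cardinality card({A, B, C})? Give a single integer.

160

Tables in S: A(50), B(80), C(50)
Edges inside S: B-C(d=50), B-A(d=25)
numerator = 50 * 80 * 50 = 200000
denominator = 50 * 25 = 1250
card(S) = 200000 / 1250 = 160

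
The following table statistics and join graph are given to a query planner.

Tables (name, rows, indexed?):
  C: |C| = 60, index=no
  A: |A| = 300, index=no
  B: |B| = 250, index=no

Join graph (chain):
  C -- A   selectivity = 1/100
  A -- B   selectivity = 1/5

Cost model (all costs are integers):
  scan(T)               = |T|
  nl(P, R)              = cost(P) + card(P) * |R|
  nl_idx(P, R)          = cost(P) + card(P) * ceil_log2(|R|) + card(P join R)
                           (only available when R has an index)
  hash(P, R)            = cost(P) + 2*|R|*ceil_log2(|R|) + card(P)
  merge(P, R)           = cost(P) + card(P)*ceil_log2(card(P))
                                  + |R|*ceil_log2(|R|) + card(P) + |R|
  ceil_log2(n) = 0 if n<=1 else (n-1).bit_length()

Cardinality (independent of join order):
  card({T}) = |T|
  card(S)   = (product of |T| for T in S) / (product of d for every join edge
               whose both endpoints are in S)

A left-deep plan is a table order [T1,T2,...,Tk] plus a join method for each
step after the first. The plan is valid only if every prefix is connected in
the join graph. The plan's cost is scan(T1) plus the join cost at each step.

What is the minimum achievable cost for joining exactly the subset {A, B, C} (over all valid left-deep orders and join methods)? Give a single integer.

Selinger DP over subsets of {A,B,C}:
  {C}: scan cost=60, card=60
  {A}: scan cost=300, card=300
  {B}: scan cost=250, card=250
  {AC}: card=180; try (C,hash)→1320, (A,merge)→3480, (C,merge)→3720, (A,hash)→5520, (A,nl)→18060, (C,nl)→18300; best=1320 via (C,hash)
  {AB}: card=15000; try (B,hash)→4600, (A,merge)→5500, (B,merge)→5550, (A,hash)→5900, (A,nl)→75250, (B,nl)→75300; best=4600 via (B,hash)
  {ABC}: card=9000; try (B,merge)→5190, (B,hash)→5500, (C,hash)→20320, (B,nl)→46320, (C,merge)→230020, (C,nl)→904600; best=5190 via (B,merge)

5190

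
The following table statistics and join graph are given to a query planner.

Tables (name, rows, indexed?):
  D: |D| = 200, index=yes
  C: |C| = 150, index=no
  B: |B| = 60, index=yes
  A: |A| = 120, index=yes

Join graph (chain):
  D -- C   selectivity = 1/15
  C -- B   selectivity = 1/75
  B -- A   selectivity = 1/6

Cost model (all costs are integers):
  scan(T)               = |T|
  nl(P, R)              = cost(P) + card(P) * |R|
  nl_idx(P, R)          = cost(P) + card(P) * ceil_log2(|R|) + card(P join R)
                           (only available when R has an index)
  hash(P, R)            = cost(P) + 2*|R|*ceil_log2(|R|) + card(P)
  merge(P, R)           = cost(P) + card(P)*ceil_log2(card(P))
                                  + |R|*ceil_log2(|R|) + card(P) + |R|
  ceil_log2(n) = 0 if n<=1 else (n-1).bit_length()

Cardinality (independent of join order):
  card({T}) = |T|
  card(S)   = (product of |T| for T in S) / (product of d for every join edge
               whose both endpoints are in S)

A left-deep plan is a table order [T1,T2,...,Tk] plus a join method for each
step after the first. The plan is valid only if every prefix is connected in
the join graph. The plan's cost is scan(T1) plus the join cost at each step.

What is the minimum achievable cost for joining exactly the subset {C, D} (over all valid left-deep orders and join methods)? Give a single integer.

2800

Selinger DP over subsets of {C,D}:
  {D}: scan cost=200, card=200
  {C}: scan cost=150, card=150
  {CD}: card=2000; try (C,hash)→2800, (D,merge)→3300, (D,nl_idx)→3350, (C,merge)→3350, (D,hash)→3500, (D,nl)→30150 …(+1); best=2800 via (C,hash)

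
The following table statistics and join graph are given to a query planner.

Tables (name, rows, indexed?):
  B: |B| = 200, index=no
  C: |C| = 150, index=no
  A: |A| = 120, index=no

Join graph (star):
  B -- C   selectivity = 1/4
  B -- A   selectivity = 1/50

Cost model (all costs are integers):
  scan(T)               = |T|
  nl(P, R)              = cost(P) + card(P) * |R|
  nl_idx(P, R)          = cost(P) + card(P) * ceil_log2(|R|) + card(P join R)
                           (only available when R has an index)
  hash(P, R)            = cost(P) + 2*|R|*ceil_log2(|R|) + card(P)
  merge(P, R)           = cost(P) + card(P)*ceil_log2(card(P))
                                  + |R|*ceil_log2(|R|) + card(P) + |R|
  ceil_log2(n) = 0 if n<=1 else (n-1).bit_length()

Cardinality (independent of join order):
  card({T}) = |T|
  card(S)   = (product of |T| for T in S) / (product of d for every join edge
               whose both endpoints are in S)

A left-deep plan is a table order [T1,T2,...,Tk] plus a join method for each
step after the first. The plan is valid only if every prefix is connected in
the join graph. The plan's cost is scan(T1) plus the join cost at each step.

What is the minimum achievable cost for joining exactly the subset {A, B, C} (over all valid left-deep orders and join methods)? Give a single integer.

Selinger DP over subsets of {A,B,C}:
  {B}: scan cost=200, card=200
  {C}: scan cost=150, card=150
  {A}: scan cost=120, card=120
  {BC}: card=7500; try (C,hash)→2800, (B,merge)→3300, (C,merge)→3350, (B,hash)→3500, (B,nl)→30150, (C,nl)→30200; best=2800 via (C,hash)
  {AB}: card=480; try (A,hash)→2080, (B,merge)→2880, (A,merge)→2960, (B,hash)→3440, (B,nl)→24120, (A,nl)→24200; best=2080 via (A,hash)
  {ABC}: card=18000; try (C,hash)→4960, (C,merge)→8230, (A,hash)→11980, (C,nl)→74080, (A,merge)→108760, (A,nl)→902800; best=4960 via (C,hash)

4960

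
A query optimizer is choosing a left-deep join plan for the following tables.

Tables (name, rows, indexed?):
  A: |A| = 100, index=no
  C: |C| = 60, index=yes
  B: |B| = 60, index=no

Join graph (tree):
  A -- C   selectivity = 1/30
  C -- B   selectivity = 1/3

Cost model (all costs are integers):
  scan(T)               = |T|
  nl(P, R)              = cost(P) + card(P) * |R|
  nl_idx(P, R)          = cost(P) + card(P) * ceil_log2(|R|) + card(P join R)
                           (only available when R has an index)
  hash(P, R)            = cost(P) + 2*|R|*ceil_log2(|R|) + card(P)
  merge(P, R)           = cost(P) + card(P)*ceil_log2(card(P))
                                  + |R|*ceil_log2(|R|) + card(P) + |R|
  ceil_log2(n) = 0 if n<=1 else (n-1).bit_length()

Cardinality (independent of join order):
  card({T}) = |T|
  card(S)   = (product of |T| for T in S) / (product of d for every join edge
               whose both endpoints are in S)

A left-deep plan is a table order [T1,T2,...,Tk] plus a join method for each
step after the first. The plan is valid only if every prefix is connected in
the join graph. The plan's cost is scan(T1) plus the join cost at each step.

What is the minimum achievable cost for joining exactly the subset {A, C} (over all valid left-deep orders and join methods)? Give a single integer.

Selinger DP over subsets of {A,C}:
  {A}: scan cost=100, card=100
  {C}: scan cost=60, card=60
  {AC}: card=200; try (C,nl_idx)→900, (C,hash)→920, (A,merge)→1280, (C,merge)→1320, (A,hash)→1520, (A,nl)→6060 …(+1); best=900 via (C,nl_idx)

900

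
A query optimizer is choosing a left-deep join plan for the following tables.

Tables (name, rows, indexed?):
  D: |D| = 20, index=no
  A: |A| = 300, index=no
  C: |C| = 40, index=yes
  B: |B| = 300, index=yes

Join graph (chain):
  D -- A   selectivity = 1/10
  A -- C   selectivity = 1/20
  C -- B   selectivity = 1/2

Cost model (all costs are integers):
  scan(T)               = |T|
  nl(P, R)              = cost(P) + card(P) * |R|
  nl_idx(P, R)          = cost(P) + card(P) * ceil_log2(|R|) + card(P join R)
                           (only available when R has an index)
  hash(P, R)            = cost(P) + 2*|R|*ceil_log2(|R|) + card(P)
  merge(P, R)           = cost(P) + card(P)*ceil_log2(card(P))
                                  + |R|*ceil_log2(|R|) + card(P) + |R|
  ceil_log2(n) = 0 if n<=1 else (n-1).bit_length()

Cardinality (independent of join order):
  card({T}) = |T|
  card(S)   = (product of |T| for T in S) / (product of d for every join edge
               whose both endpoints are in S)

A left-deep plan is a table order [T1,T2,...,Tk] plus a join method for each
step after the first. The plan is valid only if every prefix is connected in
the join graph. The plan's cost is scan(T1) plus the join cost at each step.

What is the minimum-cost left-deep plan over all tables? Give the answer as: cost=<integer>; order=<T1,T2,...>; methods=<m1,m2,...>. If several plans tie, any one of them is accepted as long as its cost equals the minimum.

cost=8480; order=A,C,D,B; methods=hash,hash,hash

Selinger DP (subsets sized 1..n):
  {D}: scan cost=20, card=20
  {A}: scan cost=300, card=300
  {C}: scan cost=40, card=40
  {B}: scan cost=300, card=300
  {AD}: card=600; try (D,hash)→800, (A,merge)→3140, (D,merge)→3420, (A,hash)→5440, (A,nl)→6020, (D,nl)→6300; best=800 via (D,hash)
  {AC}: card=600; try (C,hash)→1080, (C,nl_idx)→2700, (A,merge)→3320, (C,merge)→3580, (A,hash)→5480, (A,nl)→12040 …(+1); best=1080 via (C,hash)
  {BC}: card=6000; try (C,hash)→1080, (B,merge)→3320, (C,merge)→3580, (B,hash)→5480, (B,nl_idx)→6400, (C,nl_idx)→8100 …(+2); best=1080 via (C,hash)
  {ACD}: card=1200; try (D,hash)→1880, (C,hash)→1880, (C,nl_idx)→5600, (C,merge)→7680, (D,merge)→7800, (D,nl)→13080 …(+1); best=1880 via (D,hash)
  {ABC}: card=90000; try (B,hash)→7080, (B,merge)→10680, (A,hash)→12480, (A,merge)→88080, (B,nl_idx)→96480, (B,nl)→181080 …(+1); best=7080 via (B,hash)
  {ABCD}: card=180000; try (B,hash)→8480, (B,merge)→19280, (D,hash)→97280, (B,nl_idx)→192680, (B,nl)→361880, (D,merge)→1627200 …(+1); best=8480 via (B,hash)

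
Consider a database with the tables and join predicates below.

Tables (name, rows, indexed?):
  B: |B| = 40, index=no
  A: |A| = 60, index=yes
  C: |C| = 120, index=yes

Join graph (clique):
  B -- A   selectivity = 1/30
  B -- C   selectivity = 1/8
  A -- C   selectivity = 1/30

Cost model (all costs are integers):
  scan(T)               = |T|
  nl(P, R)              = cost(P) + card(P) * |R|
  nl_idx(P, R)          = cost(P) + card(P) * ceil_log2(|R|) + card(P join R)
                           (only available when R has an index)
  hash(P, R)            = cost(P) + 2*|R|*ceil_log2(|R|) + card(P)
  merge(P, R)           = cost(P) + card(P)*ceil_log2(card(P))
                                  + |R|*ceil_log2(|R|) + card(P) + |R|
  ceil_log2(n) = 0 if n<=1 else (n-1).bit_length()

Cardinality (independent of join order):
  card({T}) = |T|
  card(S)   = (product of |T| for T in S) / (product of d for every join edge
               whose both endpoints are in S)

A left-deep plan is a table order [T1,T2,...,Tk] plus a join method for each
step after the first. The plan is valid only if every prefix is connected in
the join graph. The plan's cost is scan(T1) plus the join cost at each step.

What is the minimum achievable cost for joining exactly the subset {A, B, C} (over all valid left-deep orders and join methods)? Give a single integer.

960

Selinger DP over subsets of {A,B,C}:
  {B}: scan cost=40, card=40
  {A}: scan cost=60, card=60
  {C}: scan cost=120, card=120
  {AB}: card=80; try (A,nl_idx)→360, (B,hash)→600, (A,merge)→740, (B,merge)→760, (A,hash)→800, (A,nl)→2440 …(+1); best=360 via (A,nl_idx)
  {BC}: card=600; try (B,hash)→720, (C,nl_idx)→920, (C,merge)→1280, (B,merge)→1360, (C,hash)→1760, (C,nl)→4840 …(+1); best=720 via (B,hash)
  {AC}: card=240; try (C,nl_idx)→720, (A,hash)→960, (A,nl_idx)→1080, (C,merge)→1440, (A,merge)→1500, (C,hash)→1800 …(+2); best=720 via (C,nl_idx)
  {ABC}: card=40; try (C,nl_idx)→960, (B,hash)→1440, (C,merge)→1960, (A,hash)→2040, (C,hash)→2120, (B,merge)→3160 …(+5); best=960 via (C,nl_idx)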